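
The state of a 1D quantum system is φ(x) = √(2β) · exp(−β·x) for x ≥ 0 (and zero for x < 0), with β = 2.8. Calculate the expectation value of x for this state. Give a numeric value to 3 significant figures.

⟨x⟩ = ∫ x·|φ|² dx (integrals over the domain).
Every integrand reduces to terms xʲ·e^(−2βx) on [0, ∞); use ∫₀^∞ xʲ·e^(−2βx) dx = j!/(2β)^(j+1).
⟨x⟩ = 0.17857.

0.179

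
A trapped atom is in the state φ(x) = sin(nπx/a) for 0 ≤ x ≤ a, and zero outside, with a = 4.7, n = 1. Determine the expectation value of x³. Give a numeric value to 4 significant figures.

18.07

⟨x³⟩ = ∫ x³·|φ|² dx / ∫|φ|² dx (integrals over the domain).
With sin²θ = (1 − cos2θ)/2 on 0 ≤ x ≤ a: ∫sin²(nπx/a) dx = a/2, ∫x·sin²(nπx/a) dx = a²/4, ∫x²·sin²(nπx/a) dx = a³·(1/6 − 1/(4n²π²)); higher powers xᵏ the same way, integrating xᵏ·cos(2nπx/a) by parts.
State is unnormalized: ∫|φ|² dx = 2.3500, and ∫φ*·x³·φ dx = 42.455, so ⟨x³⟩ = 42.455 / 2.3500.
⟨x³⟩ = 18.066.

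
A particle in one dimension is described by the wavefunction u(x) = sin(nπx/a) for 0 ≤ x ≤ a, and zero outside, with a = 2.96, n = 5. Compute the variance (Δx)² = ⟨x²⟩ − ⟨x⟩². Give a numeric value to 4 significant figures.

0.7124

Compute ⟨x⟩ and ⟨x²⟩ separately, then (Δx)² = ⟨x²⟩ − ⟨x⟩².
With sin²θ = (1 − cos2θ)/2 on 0 ≤ x ≤ a: ∫sin²(nπx/a) dx = a/2, ∫x·sin²(nπx/a) dx = a²/4, ∫x²·sin²(nπx/a) dx = a³·(1/6 − 1/(4n²π²)); higher powers xᵏ the same way, integrating xᵏ·cos(2nπx/a) by parts.
Normalization: ∫|u|² dx = 1.4800.
⟨x⟩ = 1.4800 and ⟨x²⟩ = 2.9028.
(Δx)² = 2.9028 − (1.4800)² = 0.71238.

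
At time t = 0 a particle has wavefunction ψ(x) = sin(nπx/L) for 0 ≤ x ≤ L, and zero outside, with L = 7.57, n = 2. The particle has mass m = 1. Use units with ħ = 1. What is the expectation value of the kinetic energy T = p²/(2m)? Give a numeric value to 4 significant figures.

T = −(ħ²/2m) d²/dx², so ⟨T⟩ = −(ħ²/2m) ∫ ψ*·ψ'' dx / ∫|ψ|² dx; with m = 1.
d/dx sin(nπx/L) = (nπ/L)·cos(nπx/L) and d²/dx² sin(nπx/L) = −(nπ/L)²·sin(nπx/L); on 0 ≤ x ≤ L, ∫sin²(nπx/L) dx = L/2 and ∫sin(nπx/L)·cos(nπx/L) dx = 0.
State is unnormalized: ∫|ψ|² dx = 3.7850, and ∫ψ*·(−ħ²/2m · ψ'') dx = 1.3038, so ⟨T⟩ = 1.3038 / 3.7850.
⟨T⟩ = 0.34446.

0.3445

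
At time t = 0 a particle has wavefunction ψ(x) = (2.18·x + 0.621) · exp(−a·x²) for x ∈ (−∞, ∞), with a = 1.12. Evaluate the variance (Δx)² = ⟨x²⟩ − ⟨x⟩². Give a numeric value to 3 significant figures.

Compute ⟨x⟩ and ⟨x²⟩ separately, then (Δx)² = ⟨x²⟩ − ⟨x⟩².
Expand each integrand as polynomial × e^(−2ax²) and use ∫x^(2j)·e^(−2ax²) dx = (2j−1)!!/(4a)^j · √(π/(2a)), odd powers → 0; here √(π/(2a)) = 1.1843.
Normalization: ∫|ψ|² dx = 1.7130.
⟨x⟩ = 0.41783 and ⟨x²⟩ = 0.55062.
(Δx)² = 0.55062 − (0.41783)² = 0.37604.

0.376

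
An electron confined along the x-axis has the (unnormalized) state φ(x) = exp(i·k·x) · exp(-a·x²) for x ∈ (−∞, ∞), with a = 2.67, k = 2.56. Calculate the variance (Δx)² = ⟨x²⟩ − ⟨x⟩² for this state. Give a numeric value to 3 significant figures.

0.0936

Compute ⟨x⟩ and ⟨x²⟩ separately, then (Δx)² = ⟨x²⟩ − ⟨x⟩².
Gaussian moments: ∫x^(2j)·e^(−2ax²) dx = (2j−1)!!/(4a)^j · √(π/(2a)), odd powers integrate to 0; here √(π/(2a)) = 0.76702.
Normalization: ∫|φ|² dx = 0.76702.
⟨x⟩ = 0.0000 and ⟨x²⟩ = 0.093633.
(Δx)² = 0.093633 − (0.0000)² = 0.093633.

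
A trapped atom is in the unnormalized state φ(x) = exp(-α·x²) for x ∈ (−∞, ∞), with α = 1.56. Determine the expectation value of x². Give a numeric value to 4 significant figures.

⟨x²⟩ = ∫ x²·|φ|² dx / ∫|φ|² dx (integrals over the domain).
Gaussian moments: ∫x^(2j)·e^(−2αx²) dx = (2j−1)!!/(4α)^j · √(π/(2α)), odd powers integrate to 0; here √(π/(2α)) = 1.0035.
State is unnormalized: ∫|φ|² dx = 1.0035, and ∫φ*·x²·φ dx = 0.16081, so ⟨x²⟩ = 0.16081 / 1.0035.
⟨x²⟩ = 0.16026.

0.1603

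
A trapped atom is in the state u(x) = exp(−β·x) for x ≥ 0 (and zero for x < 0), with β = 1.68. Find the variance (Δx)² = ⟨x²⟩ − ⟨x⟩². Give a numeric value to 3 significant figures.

Compute ⟨x⟩ and ⟨x²⟩ separately, then (Δx)² = ⟨x²⟩ − ⟨x⟩².
Every integrand reduces to terms xʲ·e^(−2βx) on [0, ∞); use ∫₀^∞ xʲ·e^(−2βx) dx = j!/(2β)^(j+1).
Normalization: ∫|u|² dx = 0.29762.
⟨x⟩ = 0.29762 and ⟨x²⟩ = 0.17715.
(Δx)² = 0.17715 − (0.29762)² = 0.088577.

0.0886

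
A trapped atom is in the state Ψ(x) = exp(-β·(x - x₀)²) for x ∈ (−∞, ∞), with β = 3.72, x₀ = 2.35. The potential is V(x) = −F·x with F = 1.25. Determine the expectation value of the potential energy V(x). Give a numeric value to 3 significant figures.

-2.94

⟨V⟩ = ∫ V(x)·|Ψ|² dx / ∫|Ψ|² dx.
Gaussian moments (u = x − x₀): ∫u^(2j)·e^(−2βu²) du = (2j−1)!!/(4β)^j · √(π/(2β)), odd powers integrate to 0; here √(π/(2β)) = 0.64981.
State is unnormalized: ∫|Ψ|² dx = 0.64981, and ∫Ψ*·V(x)·Ψ dx = -1.9088, so ⟨V⟩ = -1.9088 / 0.64981.
⟨V⟩ = -2.9375.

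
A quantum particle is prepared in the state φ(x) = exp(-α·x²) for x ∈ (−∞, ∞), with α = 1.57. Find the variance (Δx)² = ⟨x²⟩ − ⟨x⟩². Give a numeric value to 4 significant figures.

Compute ⟨x⟩ and ⟨x²⟩ separately, then (Δx)² = ⟨x²⟩ − ⟨x⟩².
Gaussian moments: ∫x^(2j)·e^(−2αx²) dx = (2j−1)!!/(4α)^j · √(π/(2α)), odd powers integrate to 0; here √(π/(2α)) = 1.0003.
Normalization: ∫|φ|² dx = 1.0003.
⟨x⟩ = 0.0000 and ⟨x²⟩ = 0.15924.
(Δx)² = 0.15924 − (0.0000)² = 0.15924.

0.1592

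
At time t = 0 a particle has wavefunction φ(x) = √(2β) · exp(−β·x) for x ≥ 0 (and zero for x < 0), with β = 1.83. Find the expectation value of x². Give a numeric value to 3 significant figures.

0.149

⟨x²⟩ = ∫ x²·|φ|² dx (integrals over the domain).
Every integrand reduces to terms xʲ·e^(−2βx) on [0, ∞); use ∫₀^∞ xʲ·e^(−2βx) dx = j!/(2β)^(j+1).
⟨x²⟩ = 0.14930.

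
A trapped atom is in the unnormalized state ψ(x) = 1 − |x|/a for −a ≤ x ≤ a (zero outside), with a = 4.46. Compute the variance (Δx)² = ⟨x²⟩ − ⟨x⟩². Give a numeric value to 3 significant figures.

Compute ⟨x⟩ and ⟨x²⟩ separately, then (Δx)² = ⟨x²⟩ − ⟨x⟩².
ψ is even, so ∫ over [−a, a] = 2∫₀ᵃ with ψ = 1 − x/a there: ∫₀ᵃ (1 − x/a)² dx = a/3, ∫₀ᵃ x²(1 − x/a)² dx = a³/30, ∫₀ᵃ x⁴(1 − x/a)² dx = a⁵/105.
Normalization: ∫|ψ|² dx = 2.9733.
⟨x⟩ = 0.0000 and ⟨x²⟩ = 1.9892.
(Δx)² = 1.9892 − (0.0000)² = 1.9892.

1.99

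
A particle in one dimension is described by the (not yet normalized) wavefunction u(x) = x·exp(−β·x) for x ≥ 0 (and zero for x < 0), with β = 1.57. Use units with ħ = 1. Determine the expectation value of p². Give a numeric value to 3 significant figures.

2.46

p² u = −ħ² d²u/dx²; ⟨p²⟩ = −ħ² ∫ u*·u'' dx / ∫|u|² dx.
Differentiate x·exp(−β·x) with the product rule; every integrand then reduces to terms xʲ·e^(−2βx) on [0, ∞), with ∫₀^∞ xʲ·e^(−2βx) dx = j!/(2β)^(j+1).
State is unnormalized: ∫|u|² dx = 0.064601, and ∫u*·(−ħ² u'') dx = 0.15924, so ⟨p²⟩ = 0.15924 / 0.064601.
⟨p²⟩ = 2.4649.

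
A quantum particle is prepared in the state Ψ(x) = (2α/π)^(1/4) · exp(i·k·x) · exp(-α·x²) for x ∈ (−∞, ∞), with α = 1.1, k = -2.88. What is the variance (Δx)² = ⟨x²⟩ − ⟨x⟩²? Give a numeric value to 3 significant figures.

0.227

Compute ⟨x⟩ and ⟨x²⟩ separately, then (Δx)² = ⟨x²⟩ − ⟨x⟩².
Gaussian moments: ∫x^(2j)·e^(−2αx²) dx = (2j−1)!!/(4α)^j · √(π/(2α)), odd powers integrate to 0; here √(π/(2α)) = 1.1950.
⟨x⟩ = 0.0000 and ⟨x²⟩ = 0.22727.
(Δx)² = 0.22727 − (0.0000)² = 0.22727.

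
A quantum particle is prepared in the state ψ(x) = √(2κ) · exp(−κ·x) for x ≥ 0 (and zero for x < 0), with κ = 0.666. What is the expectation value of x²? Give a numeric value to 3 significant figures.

1.13

⟨x²⟩ = ∫ x²·|ψ|² dx (integrals over the domain).
Every integrand reduces to terms xʲ·e^(−2κx) on [0, ∞); use ∫₀^∞ xʲ·e^(−2κx) dx = j!/(2κ)^(j+1).
⟨x²⟩ = 1.1273.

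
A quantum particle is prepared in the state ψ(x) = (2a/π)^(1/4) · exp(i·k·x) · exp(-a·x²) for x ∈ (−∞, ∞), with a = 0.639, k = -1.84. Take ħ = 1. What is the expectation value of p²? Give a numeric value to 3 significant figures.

p² ψ = −ħ² d²ψ/dx²; ⟨p²⟩ = −ħ² ∫ ψ*·ψ'' dx.
Gaussian moments: ∫x^(2j)·e^(−2ax²) dx = (2j−1)!!/(4a)^j · √(π/(2a)), odd powers integrate to 0; here √(π/(2a)) = 1.5679. Derivatives: ψ′ = (ik − 2ax)·ψ, ψ″ = ((ik − 2ax)² − 2a)·ψ; the odd-in-x pieces drop out.
⟨p²⟩ = 4.0246.

4.02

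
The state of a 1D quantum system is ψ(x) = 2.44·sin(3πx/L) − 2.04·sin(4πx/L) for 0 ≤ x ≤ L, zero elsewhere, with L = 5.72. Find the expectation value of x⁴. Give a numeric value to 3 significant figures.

363.

⟨x⁴⟩ = ∫ x⁴·|ψ|² dx / ∫|ψ|² dx (integrals over the domain).
On 0 ≤ x ≤ L (j ≠ l): ∫sin²(jπx/L) dx = L/2, ∫sin(jπx/L)·sin(lπx/L) dx = 0; diagonal moments ∫x·sin²(jπx/L) dx = L²/4, ∫x²·sin²(jπx/L) dx = L³·(1/6 − 1/(4j²π²)); cross terms ∫x·sin(jπx/L)·sin(lπx/L) dx = 0 for j + l even and −4jlL²/(π²(j² − l²)²) for j + l odd, ∫x²·sin(jπx/L)·sin(lπx/L) dx = (−1)^(j+l)·4jlL³/(π²(j² − l²)²); higher powers the same way via product-to-sum and parts.
State is unnormalized: ∫|ψ|² dx = 28.929, and ∫ψ*·x⁴·ψ dx = 10506., so ⟨x⁴⟩ = 10506. / 28.929.
⟨x⁴⟩ = 363.17.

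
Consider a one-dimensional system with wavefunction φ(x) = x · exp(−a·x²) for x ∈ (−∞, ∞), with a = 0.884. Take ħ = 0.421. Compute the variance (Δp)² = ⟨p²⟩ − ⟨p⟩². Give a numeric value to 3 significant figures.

0.470

Compute ⟨p⟩ and ⟨p²⟩ separately; (Δp)² = ⟨p²⟩ − ⟨p⟩².
Expand each integrand as polynomial × e^(−2ax²) and use ∫x^(2j)·e^(−2ax²) dx = (2j−1)!!/(4a)^j · √(π/(2a)), odd powers → 0; here √(π/(2a)) = 1.3330. Differentiate with the product rule, d/dx e^(−ax²) = −2ax·e^(−ax²).
Normalization: ∫|φ|² dx = 0.37698.
⟨p⟩ = 0.0000 and ⟨p²⟩ = 0.47004.
(Δp)² = 0.47004 − (0.0000)² = 0.47004.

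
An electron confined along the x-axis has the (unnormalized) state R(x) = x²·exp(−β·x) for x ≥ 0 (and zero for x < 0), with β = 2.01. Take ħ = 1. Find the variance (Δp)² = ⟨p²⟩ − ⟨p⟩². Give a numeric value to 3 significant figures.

1.35

Compute ⟨p⟩ and ⟨p²⟩ separately; (Δp)² = ⟨p²⟩ − ⟨p⟩².
Differentiate x²·exp(−β·x) with the product rule; every integrand then reduces to terms xʲ·e^(−2βx) on [0, ∞), with ∫₀^∞ xʲ·e^(−2βx) dx = j!/(2β)^(j+1).
Normalization: ∫|R|² dx = 0.022860.
⟨p⟩ = 0.0000 and ⟨p²⟩ = 1.3467.
(Δp)² = 1.3467 − (0.0000)² = 1.3467.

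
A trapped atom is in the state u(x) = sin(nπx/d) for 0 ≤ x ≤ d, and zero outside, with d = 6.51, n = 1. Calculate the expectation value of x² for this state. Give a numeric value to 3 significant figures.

12.0

⟨x²⟩ = ∫ x²·|u|² dx / ∫|u|² dx (integrals over the domain).
With sin²θ = (1 − cos2θ)/2 on 0 ≤ x ≤ d: ∫sin²(nπx/d) dx = d/2, ∫x·sin²(nπx/d) dx = d²/4, ∫x²·sin²(nπx/d) dx = d³·(1/6 − 1/(4n²π²)); higher powers xᵏ the same way, integrating xᵏ·cos(2nπx/d) by parts.
State is unnormalized: ∫|u|² dx = 3.2550, and ∫u*·x²·u dx = 38.994, so ⟨x²⟩ = 38.994 / 3.2550.
⟨x²⟩ = 11.980.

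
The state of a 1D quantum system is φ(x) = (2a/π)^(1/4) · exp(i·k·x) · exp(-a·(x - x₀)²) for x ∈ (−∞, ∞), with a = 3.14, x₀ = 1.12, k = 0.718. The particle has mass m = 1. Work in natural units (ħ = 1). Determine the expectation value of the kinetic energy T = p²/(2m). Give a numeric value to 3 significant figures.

1.83

T = −(ħ²/2m) d²/dx², so ⟨T⟩ = −(ħ²/2m) ∫ φ*·φ'' dx; with m = 1.
Gaussian moments (u = x − x₀): ∫u^(2j)·e^(−2au²) du = (2j−1)!!/(4a)^j · √(π/(2a)), odd powers integrate to 0; here √(π/(2a)) = 0.70729. Derivatives: φ′ = (ik − 2au)·φ, φ″ = ((ik − 2au)² − 2a)·φ; the odd-in-u pieces drop out.
⟨T⟩ = 1.8278.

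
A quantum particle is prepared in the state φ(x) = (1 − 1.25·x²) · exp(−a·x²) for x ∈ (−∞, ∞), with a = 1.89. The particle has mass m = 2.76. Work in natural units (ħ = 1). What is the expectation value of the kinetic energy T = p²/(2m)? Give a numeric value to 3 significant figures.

T = −(ħ²/2m) d²/dx², so ⟨T⟩ = −(ħ²/2m) ∫ φ*·φ'' dx / ∫|φ|² dx; with m = 2.76.
Expand each integrand as polynomial × e^(−2ax²) and use ∫x^(2j)·e^(−2ax²) dx = (2j−1)!!/(4a)^j · √(π/(2a)), odd powers → 0; here √(π/(2a)) = 0.91165. Differentiate with the product rule, d/dx e^(−ax²) = −2ax·e^(−ax²).
State is unnormalized: ∫|φ|² dx = 0.68495, and ∫φ*·(−ħ²/2m · φ'') dx = 0.47510, so ⟨T⟩ = 0.47510 / 0.68495.
⟨T⟩ = 0.69362.

0.694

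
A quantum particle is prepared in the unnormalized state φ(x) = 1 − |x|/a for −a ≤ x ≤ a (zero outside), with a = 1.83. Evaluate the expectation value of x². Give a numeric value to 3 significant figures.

0.335

⟨x²⟩ = ∫ x²·|φ|² dx / ∫|φ|² dx (integrals over the domain).
φ is even, so ∫ over [−a, a] = 2∫₀ᵃ with φ = 1 − x/a there: ∫₀ᵃ (1 − x/a)² dx = a/3, ∫₀ᵃ x²(1 − x/a)² dx = a³/30, ∫₀ᵃ x⁴(1 − x/a)² dx = a⁵/105.
State is unnormalized: ∫|φ|² dx = 1.2200, and ∫φ*·x²·φ dx = 0.40857, so ⟨x²⟩ = 0.40857 / 1.2200.
⟨x²⟩ = 0.33489.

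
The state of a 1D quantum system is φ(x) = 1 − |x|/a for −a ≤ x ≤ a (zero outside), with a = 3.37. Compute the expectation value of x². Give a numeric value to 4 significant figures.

⟨x²⟩ = ∫ x²·|φ|² dx / ∫|φ|² dx (integrals over the domain).
φ is even, so ∫ over [−a, a] = 2∫₀ᵃ with φ = 1 − x/a there: ∫₀ᵃ (1 − x/a)² dx = a/3, ∫₀ᵃ x²(1 − x/a)² dx = a³/30, ∫₀ᵃ x⁴(1 − x/a)² dx = a⁵/105.
State is unnormalized: ∫|φ|² dx = 2.2467, and ∫φ*·x²·φ dx = 2.5515, so ⟨x²⟩ = 2.5515 / 2.2467.
⟨x²⟩ = 1.1357.

1.136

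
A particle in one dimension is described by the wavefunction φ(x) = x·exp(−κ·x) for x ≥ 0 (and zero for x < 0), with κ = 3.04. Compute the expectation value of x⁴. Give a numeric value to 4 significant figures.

0.2634

⟨x⁴⟩ = ∫ x⁴·|φ|² dx / ∫|φ|² dx (integrals over the domain).
Every integrand reduces to terms xʲ·e^(−2κx) on [0, ∞); use ∫₀^∞ xʲ·e^(−2κx) dx = j!/(2κ)^(j+1).
State is unnormalized: ∫|φ|² dx = 0.0088986, and ∫φ*·x⁴·φ dx = 0.0023443, so ⟨x⁴⟩ = 0.0023443 / 0.0088986.
⟨x⁴⟩ = 0.26344.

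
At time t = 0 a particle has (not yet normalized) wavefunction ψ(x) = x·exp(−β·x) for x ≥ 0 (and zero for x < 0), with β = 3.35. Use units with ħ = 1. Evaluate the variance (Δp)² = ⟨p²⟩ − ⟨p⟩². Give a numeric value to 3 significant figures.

11.2

Compute ⟨p⟩ and ⟨p²⟩ separately; (Δp)² = ⟨p²⟩ − ⟨p⟩².
Differentiate x·exp(−β·x) with the product rule; every integrand then reduces to terms xʲ·e^(−2βx) on [0, ∞), with ∫₀^∞ xʲ·e^(−2βx) dx = j!/(2β)^(j+1).
Normalization: ∫|ψ|² dx = 0.0066498.
⟨p⟩ = 0.0000 and ⟨p²⟩ = 11.223.
(Δp)² = 11.223 − (0.0000)² = 11.223.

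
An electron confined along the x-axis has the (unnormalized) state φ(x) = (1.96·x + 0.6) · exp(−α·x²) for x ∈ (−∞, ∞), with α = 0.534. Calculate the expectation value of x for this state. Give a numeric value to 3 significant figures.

⟨x⟩ = ∫ x·|φ|² dx / ∫|φ|² dx (integrals over the domain).
Expand each integrand as polynomial × e^(−2αx²) and use ∫x^(2j)·e^(−2αx²) dx = (2j−1)!!/(4α)^j · √(π/(2α)), odd powers → 0; here √(π/(2α)) = 1.7151.
State is unnormalized: ∫|φ|² dx = 3.7020, and ∫φ*·x·φ dx = 1.8885, so ⟨x⟩ = 1.8885 / 3.7020.
⟨x⟩ = 0.51013.

0.510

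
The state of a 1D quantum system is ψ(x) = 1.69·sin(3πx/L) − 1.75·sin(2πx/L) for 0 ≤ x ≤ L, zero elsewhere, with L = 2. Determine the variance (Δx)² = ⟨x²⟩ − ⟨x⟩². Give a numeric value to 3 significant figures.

0.145

Compute ⟨x⟩ and ⟨x²⟩ separately, then (Δx)² = ⟨x²⟩ − ⟨x⟩².
On 0 ≤ x ≤ L (j ≠ l): ∫sin²(jπx/L) dx = L/2, ∫sin(jπx/L)·sin(lπx/L) dx = 0; diagonal moments ∫x·sin²(jπx/L) dx = L²/4, ∫x²·sin²(jπx/L) dx = L³·(1/6 − 1/(4j²π²)); cross terms ∫x·sin(jπx/L)·sin(lπx/L) dx = 0 for j + l even and −4jlL²/(π²(j² − l²)²) for j + l odd, ∫x²·sin(jπx/L)·sin(lπx/L) dx = (−1)^(j+l)·4jlL³/(π²(j² − l²)²); higher powers the same way via product-to-sum and parts.
Normalization: ∫|ψ|² dx = 5.9186.
⟨x⟩ = 1.3888 and ⟨x²⟩ = 2.0739.
(Δx)² = 2.0739 − (1.3888)² = 0.14506.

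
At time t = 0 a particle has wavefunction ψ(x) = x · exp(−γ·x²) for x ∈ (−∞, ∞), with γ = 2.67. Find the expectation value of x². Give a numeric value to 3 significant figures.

⟨x²⟩ = ∫ x²·|ψ|² dx / ∫|ψ|² dx (integrals over the domain).
Expand each integrand as polynomial × e^(−2γx²) and use ∫x^(2j)·e^(−2γx²) dx = (2j−1)!!/(4γ)^j · √(π/(2γ)), odd powers → 0; here √(π/(2γ)) = 0.76702.
State is unnormalized: ∫|ψ|² dx = 0.071818, and ∫ψ*·x²·ψ dx = 0.020174, so ⟨x²⟩ = 0.020174 / 0.071818.
⟨x²⟩ = 0.28090.

0.281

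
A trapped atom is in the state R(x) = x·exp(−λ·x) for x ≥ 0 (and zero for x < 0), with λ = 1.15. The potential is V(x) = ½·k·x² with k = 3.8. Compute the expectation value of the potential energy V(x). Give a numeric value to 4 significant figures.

4.310

⟨V⟩ = ∫ V(x)·|R|² dx / ∫|R|² dx.
Every integrand reduces to terms xʲ·e^(−2λx) on [0, ∞); use ∫₀^∞ xʲ·e^(−2λx) dx = j!/(2λ)^(j+1).
State is unnormalized: ∫|R|² dx = 0.16438, and ∫R*·V(x)·R dx = 0.70848, so ⟨V⟩ = 0.70848 / 0.16438.
⟨V⟩ = 4.3100.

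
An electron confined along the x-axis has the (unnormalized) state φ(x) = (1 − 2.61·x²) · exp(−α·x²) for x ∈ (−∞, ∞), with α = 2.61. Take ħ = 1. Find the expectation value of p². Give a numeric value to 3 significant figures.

7.36

p² φ = −ħ² d²φ/dx²; ⟨p²⟩ = −ħ² ∫ φ*·φ'' dx / ∫|φ|² dx.
Expand each integrand as polynomial × e^(−2αx²) and use ∫x^(2j)·e^(−2αx²) dx = (2j−1)!!/(4α)^j · √(π/(2α)), odd powers → 0; here √(π/(2α)) = 0.77578. Differentiate with the product rule, d/dx e^(−αx²) = −2αx·e^(−αx²).
State is unnormalized: ∫|φ|² dx = 0.53335, and ∫φ*·(−ħ² φ'') dx = 3.9230, so ⟨p²⟩ = 3.9230 / 0.53335.
⟨p²⟩ = 7.3555.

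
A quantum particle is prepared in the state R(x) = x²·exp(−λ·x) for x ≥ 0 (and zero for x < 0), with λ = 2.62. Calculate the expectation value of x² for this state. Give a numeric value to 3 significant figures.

1.09

⟨x²⟩ = ∫ x²·|R|² dx / ∫|R|² dx (integrals over the domain).
Every integrand reduces to terms xʲ·e^(−2λx) on [0, ∞); use ∫₀^∞ xʲ·e^(−2λx) dx = j!/(2λ)^(j+1).
State is unnormalized: ∫|R|² dx = 0.0060751, and ∫R*·x²·R dx = 0.0066376, so ⟨x²⟩ = 0.0066376 / 0.0060751.
⟨x²⟩ = 1.0926.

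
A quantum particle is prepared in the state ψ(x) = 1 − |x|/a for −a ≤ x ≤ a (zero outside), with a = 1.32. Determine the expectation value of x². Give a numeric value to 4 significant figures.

0.1742

⟨x²⟩ = ∫ x²·|ψ|² dx / ∫|ψ|² dx (integrals over the domain).
ψ is even, so ∫ over [−a, a] = 2∫₀ᵃ with ψ = 1 − x/a there: ∫₀ᵃ (1 − x/a)² dx = a/3, ∫₀ᵃ x²(1 − x/a)² dx = a³/30, ∫₀ᵃ x⁴(1 − x/a)² dx = a⁵/105.
State is unnormalized: ∫|ψ|² dx = 0.88000, and ∫ψ*·x²·ψ dx = 0.15333, so ⟨x²⟩ = 0.15333 / 0.88000.
⟨x²⟩ = 0.17424.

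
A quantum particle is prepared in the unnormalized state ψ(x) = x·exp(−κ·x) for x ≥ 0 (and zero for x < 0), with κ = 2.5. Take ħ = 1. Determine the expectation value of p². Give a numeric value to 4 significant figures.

6.250

p² ψ = −ħ² d²ψ/dx²; ⟨p²⟩ = −ħ² ∫ ψ*·ψ'' dx / ∫|ψ|² dx.
Differentiate x·exp(−κ·x) with the product rule; every integrand then reduces to terms xʲ·e^(−2κx) on [0, ∞), with ∫₀^∞ xʲ·e^(−2κx) dx = j!/(2κ)^(j+1).
State is unnormalized: ∫|ψ|² dx = 0.016000, and ∫ψ*·(−ħ² ψ'') dx = 0.10000, so ⟨p²⟩ = 0.10000 / 0.016000.
⟨p²⟩ = 6.2500.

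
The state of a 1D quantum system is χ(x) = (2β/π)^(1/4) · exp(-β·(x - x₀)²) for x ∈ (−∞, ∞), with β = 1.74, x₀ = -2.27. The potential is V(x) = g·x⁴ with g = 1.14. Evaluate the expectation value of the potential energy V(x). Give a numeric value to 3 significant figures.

⟨V⟩ = ∫ V(x)·|χ|² dx.
Gaussian moments (u = x − x₀): ∫u^(2j)·e^(−2βu²) du = (2j−1)!!/(4β)^j · √(π/(2β)), odd powers integrate to 0; here √(π/(2β)) = 0.95013.
⟨V⟩ = 35.404.

35.4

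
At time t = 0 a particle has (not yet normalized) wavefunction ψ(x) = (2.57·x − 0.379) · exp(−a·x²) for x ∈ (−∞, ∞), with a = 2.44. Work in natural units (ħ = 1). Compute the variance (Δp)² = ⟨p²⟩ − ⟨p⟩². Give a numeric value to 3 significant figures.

Compute ⟨p⟩ and ⟨p²⟩ separately; (Δp)² = ⟨p²⟩ − ⟨p⟩².
Expand each integrand as polynomial × e^(−2ax²) and use ∫x^(2j)·e^(−2ax²) dx = (2j−1)!!/(4a)^j · √(π/(2a)), odd powers → 0; here √(π/(2a)) = 0.80235. Differentiate with the product rule, d/dx e^(−ax²) = −2ax·e^(−ax²).
Normalization: ∫|ψ|² dx = 0.65823.
⟨p⟩ = 0.0000 and ⟨p²⟩ = 6.4655.
(Δp)² = 6.4655 − (0.0000)² = 6.4655.

6.47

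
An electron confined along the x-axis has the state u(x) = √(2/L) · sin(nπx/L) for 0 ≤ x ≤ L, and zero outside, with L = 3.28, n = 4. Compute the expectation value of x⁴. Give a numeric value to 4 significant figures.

⟨x⁴⟩ = ∫ x⁴·|u|² dx (integrals over the domain).
With sin²θ = (1 − cos2θ)/2 on 0 ≤ x ≤ L: ∫sin²(nπx/L) dx = L/2, ∫x·sin²(nπx/L) dx = L²/4, ∫x²·sin²(nπx/L) dx = L³·(1/6 − 1/(4n²π²)); higher powers xᵏ the same way, integrating xᵏ·cos(2nπx/L) by parts.
⟨x⁴⟩ = 22.423.

22.42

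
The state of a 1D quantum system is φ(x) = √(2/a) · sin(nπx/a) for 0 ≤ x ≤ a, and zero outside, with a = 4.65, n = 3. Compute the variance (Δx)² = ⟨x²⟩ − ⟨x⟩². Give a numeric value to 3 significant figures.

1.68

Compute ⟨x⟩ and ⟨x²⟩ separately, then (Δx)² = ⟨x²⟩ − ⟨x⟩².
With sin²θ = (1 − cos2θ)/2 on 0 ≤ x ≤ a: ∫sin²(nπx/a) dx = a/2, ∫x·sin²(nπx/a) dx = a²/4, ∫x²·sin²(nπx/a) dx = a³·(1/6 − 1/(4n²π²)); higher powers xᵏ the same way, integrating xᵏ·cos(2nπx/a) by parts.
⟨x⟩ = 2.3250 and ⟨x²⟩ = 7.0858.
(Δx)² = 7.0858 − (2.3250)² = 1.6802.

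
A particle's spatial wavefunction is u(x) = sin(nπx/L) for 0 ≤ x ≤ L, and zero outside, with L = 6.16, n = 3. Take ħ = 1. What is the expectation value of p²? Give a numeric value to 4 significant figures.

2.341

p² u = −ħ² d²u/dx²; ⟨p²⟩ = −ħ² ∫ u*·u'' dx / ∫|u|² dx.
d/dx sin(nπx/L) = (nπ/L)·cos(nπx/L) and d²/dx² sin(nπx/L) = −(nπ/L)²·sin(nπx/L); on 0 ≤ x ≤ L, ∫sin²(nπx/L) dx = L/2 and ∫sin(nπx/L)·cos(nπx/L) dx = 0.
State is unnormalized: ∫|u|² dx = 3.0800, and ∫u*·(−ħ² u'') dx = 7.2099, so ⟨p²⟩ = 7.2099 / 3.0800.
⟨p²⟩ = 2.3409.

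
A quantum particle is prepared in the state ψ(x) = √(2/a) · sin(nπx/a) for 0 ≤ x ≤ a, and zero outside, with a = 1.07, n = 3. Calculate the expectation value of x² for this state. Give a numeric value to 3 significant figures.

⟨x²⟩ = ∫ x²·|ψ|² dx (integrals over the domain).
With sin²θ = (1 − cos2θ)/2 on 0 ≤ x ≤ a: ∫sin²(nπx/a) dx = a/2, ∫x·sin²(nπx/a) dx = a²/4, ∫x²·sin²(nπx/a) dx = a³·(1/6 − 1/(4n²π²)); higher powers xᵏ the same way, integrating xᵏ·cos(2nπx/a) by parts.
⟨x²⟩ = 0.37519.

0.375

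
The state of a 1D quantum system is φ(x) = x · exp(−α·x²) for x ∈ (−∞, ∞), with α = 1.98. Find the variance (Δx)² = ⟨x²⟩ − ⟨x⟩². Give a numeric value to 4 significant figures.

0.3788

Compute ⟨x⟩ and ⟨x²⟩ separately, then (Δx)² = ⟨x²⟩ − ⟨x⟩².
Expand each integrand as polynomial × e^(−2αx²) and use ∫x^(2j)·e^(−2αx²) dx = (2j−1)!!/(4α)^j · √(π/(2α)), odd powers → 0; here √(π/(2α)) = 0.89069.
Normalization: ∫|φ|² dx = 0.11246.
⟨x⟩ = 0.0000 and ⟨x²⟩ = 0.37879.
(Δx)² = 0.37879 − (0.0000)² = 0.37879.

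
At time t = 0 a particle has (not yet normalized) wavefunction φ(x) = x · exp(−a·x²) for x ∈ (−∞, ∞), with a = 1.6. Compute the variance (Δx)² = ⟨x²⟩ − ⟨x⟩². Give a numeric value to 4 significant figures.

Compute ⟨x⟩ and ⟨x²⟩ separately, then (Δx)² = ⟨x²⟩ − ⟨x⟩².
Expand each integrand as polynomial × e^(−2ax²) and use ∫x^(2j)·e^(−2ax²) dx = (2j−1)!!/(4a)^j · √(π/(2a)), odd powers → 0; here √(π/(2a)) = 0.99083.
Normalization: ∫|φ|² dx = 0.15482.
⟨x⟩ = 0.0000 and ⟨x²⟩ = 0.46875.
(Δx)² = 0.46875 − (0.0000)² = 0.46875.

0.4688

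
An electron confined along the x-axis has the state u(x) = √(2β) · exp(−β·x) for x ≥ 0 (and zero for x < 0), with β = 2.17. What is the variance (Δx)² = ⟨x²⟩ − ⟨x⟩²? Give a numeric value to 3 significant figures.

0.0531

Compute ⟨x⟩ and ⟨x²⟩ separately, then (Δx)² = ⟨x²⟩ − ⟨x⟩².
Every integrand reduces to terms xʲ·e^(−2βx) on [0, ∞); use ∫₀^∞ xʲ·e^(−2βx) dx = j!/(2β)^(j+1).
⟨x⟩ = 0.23041 and ⟨x²⟩ = 0.10618.
(Δx)² = 0.10618 − (0.23041)² = 0.053091.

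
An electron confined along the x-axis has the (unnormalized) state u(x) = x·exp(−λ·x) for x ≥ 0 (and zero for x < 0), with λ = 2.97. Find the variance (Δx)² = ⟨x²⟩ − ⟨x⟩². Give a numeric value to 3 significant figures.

Compute ⟨x⟩ and ⟨x²⟩ separately, then (Δx)² = ⟨x²⟩ − ⟨x⟩².
Every integrand reduces to terms xʲ·e^(−2λx) on [0, ∞); use ∫₀^∞ xʲ·e^(−2λx) dx = j!/(2λ)^(j+1).
Normalization: ∫|u|² dx = 0.0095427.
⟨x⟩ = 0.50505 and ⟨x²⟩ = 0.34010.
(Δx)² = 0.34010 − (0.50505)² = 0.085025.

0.0850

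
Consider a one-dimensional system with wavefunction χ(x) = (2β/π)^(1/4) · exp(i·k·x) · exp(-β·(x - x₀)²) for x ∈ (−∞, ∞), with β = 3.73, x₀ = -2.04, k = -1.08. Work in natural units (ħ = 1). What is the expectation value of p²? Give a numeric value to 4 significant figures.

4.896

p² χ = −ħ² d²χ/dx²; ⟨p²⟩ = −ħ² ∫ χ*·χ'' dx.
Gaussian moments (u = x − x₀): ∫u^(2j)·e^(−2βu²) du = (2j−1)!!/(4β)^j · √(π/(2β)), odd powers integrate to 0; here √(π/(2β)) = 0.64894. Derivatives: χ′ = (ik − 2βu)·χ, χ″ = ((ik − 2βu)² − 2β)·χ; the odd-in-u pieces drop out.
⟨p²⟩ = 4.8964.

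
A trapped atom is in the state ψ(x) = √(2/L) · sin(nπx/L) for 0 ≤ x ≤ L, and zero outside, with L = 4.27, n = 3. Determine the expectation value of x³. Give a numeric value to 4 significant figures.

⟨x³⟩ = ∫ x³·|ψ|² dx (integrals over the domain).
With sin²θ = (1 − cos2θ)/2 on 0 ≤ x ≤ L: ∫sin²(nπx/L) dx = L/2, ∫x·sin²(nπx/L) dx = L²/4, ∫x²·sin²(nπx/L) dx = L³·(1/6 − 1/(4n²π²)); higher powers xᵏ the same way, integrating xᵏ·cos(2nπx/L) by parts.
⟨x³⟩ = 18.806.

18.81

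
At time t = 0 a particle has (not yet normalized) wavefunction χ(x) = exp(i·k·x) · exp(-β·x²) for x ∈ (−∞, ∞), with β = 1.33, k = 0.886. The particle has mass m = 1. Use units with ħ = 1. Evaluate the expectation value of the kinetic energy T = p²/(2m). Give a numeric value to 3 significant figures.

1.06

T = −(ħ²/2m) d²/dx², so ⟨T⟩ = −(ħ²/2m) ∫ χ*·χ'' dx / ∫|χ|² dx; with m = 1.
Gaussian moments: ∫x^(2j)·e^(−2βx²) dx = (2j−1)!!/(4β)^j · √(π/(2β)), odd powers integrate to 0; here √(π/(2β)) = 1.0868. Derivatives: χ′ = (ik − 2βx)·χ, χ″ = ((ik − 2βx)² − 2β)·χ; the odd-in-x pieces drop out.
State is unnormalized: ∫|χ|² dx = 1.0868, and ∫χ*·(−ħ²/2m · χ'') dx = 1.1492, so ⟨T⟩ = 1.1492 / 1.0868.
⟨T⟩ = 1.0575.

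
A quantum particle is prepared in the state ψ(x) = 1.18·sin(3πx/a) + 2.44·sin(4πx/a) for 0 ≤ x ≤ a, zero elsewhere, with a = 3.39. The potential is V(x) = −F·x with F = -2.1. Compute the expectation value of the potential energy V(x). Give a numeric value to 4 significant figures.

⟨V⟩ = ∫ V(x)·|ψ|² dx / ∫|ψ|² dx.
On 0 ≤ x ≤ a (j ≠ l): ∫sin²(jπx/a) dx = a/2, ∫sin(jπx/a)·sin(lπx/a) dx = 0; diagonal moments ∫x·sin²(jπx/a) dx = a²/4, ∫x²·sin²(jπx/a) dx = a³·(1/6 − 1/(4j²π²)); cross terms ∫x·sin(jπx/a)·sin(lπx/a) dx = 0 for j + l even and −4jla²/(π²(j² − l²)²) for j + l odd, ∫x²·sin(jπx/a)·sin(lπx/a) dx = (−1)^(j+l)·4jla³/(π²(j² − l²)²); higher powers the same way via product-to-sum and parts.
State is unnormalized: ∫|ψ|² dx = 12.451, and ∫ψ*·V(x)·ψ dx = 30.528, so ⟨V⟩ = 30.528 / 12.451.
⟨V⟩ = 2.4517.

2.452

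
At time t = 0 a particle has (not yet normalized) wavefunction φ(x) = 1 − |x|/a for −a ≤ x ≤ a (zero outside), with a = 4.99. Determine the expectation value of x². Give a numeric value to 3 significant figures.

⟨x²⟩ = ∫ x²·|φ|² dx / ∫|φ|² dx (integrals over the domain).
φ is even, so ∫ over [−a, a] = 2∫₀ᵃ with φ = 1 − x/a there: ∫₀ᵃ (1 − x/a)² dx = a/3, ∫₀ᵃ x²(1 − x/a)² dx = a³/30, ∫₀ᵃ x⁴(1 − x/a)² dx = a⁵/105.
State is unnormalized: ∫|φ|² dx = 3.3267, and ∫φ*·x²·φ dx = 8.2834, so ⟨x²⟩ = 8.2834 / 3.3267.
⟨x²⟩ = 2.4900.

2.49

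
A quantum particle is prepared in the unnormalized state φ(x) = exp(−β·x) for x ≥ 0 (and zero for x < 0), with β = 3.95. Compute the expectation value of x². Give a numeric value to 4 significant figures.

⟨x²⟩ = ∫ x²·|φ|² dx / ∫|φ|² dx (integrals over the domain).
Every integrand reduces to terms xʲ·e^(−2βx) on [0, ∞); use ∫₀^∞ xʲ·e^(−2βx) dx = j!/(2β)^(j+1).
State is unnormalized: ∫|φ|² dx = 0.12658, and ∫φ*·x²·φ dx = 0.0040565, so ⟨x²⟩ = 0.0040565 / 0.12658.
⟨x²⟩ = 0.032046.

0.03205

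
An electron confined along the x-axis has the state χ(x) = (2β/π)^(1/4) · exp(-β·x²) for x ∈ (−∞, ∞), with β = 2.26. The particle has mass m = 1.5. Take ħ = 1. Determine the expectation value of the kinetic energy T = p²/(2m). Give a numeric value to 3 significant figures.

T = −(ħ²/2m) d²/dx², so ⟨T⟩ = −(ħ²/2m) ∫ χ*·χ'' dx; with m = 1.5.
Gaussian moments: ∫x^(2j)·e^(−2βx²) dx = (2j−1)!!/(4β)^j · √(π/(2β)), odd powers integrate to 0; here √(π/(2β)) = 0.83369. Derivatives: d/dx e^(−βx²) = −2βx·e^(−βx²), d²/dx² e^(−βx²) = (4β²x² − 2β)·e^(−βx²).
⟨T⟩ = 0.75333.

0.753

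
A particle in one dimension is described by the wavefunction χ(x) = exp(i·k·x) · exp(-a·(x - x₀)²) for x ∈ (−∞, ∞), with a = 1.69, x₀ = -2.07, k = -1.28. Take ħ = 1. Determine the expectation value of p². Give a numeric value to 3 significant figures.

p² χ = −ħ² d²χ/dx²; ⟨p²⟩ = −ħ² ∫ χ*·χ'' dx / ∫|χ|² dx.
Gaussian moments (u = x − x₀): ∫u^(2j)·e^(−2au²) du = (2j−1)!!/(4a)^j · √(π/(2a)), odd powers integrate to 0; here √(π/(2a)) = 0.96409. Derivatives: χ′ = (ik − 2au)·χ, χ″ = ((ik − 2au)² − 2a)·χ; the odd-in-u pieces drop out.
State is unnormalized: ∫|χ|² dx = 0.96409, and ∫χ*·(−ħ² χ'') dx = 3.2089, so ⟨p²⟩ = 3.2089 / 0.96409.
⟨p²⟩ = 3.3284.

3.33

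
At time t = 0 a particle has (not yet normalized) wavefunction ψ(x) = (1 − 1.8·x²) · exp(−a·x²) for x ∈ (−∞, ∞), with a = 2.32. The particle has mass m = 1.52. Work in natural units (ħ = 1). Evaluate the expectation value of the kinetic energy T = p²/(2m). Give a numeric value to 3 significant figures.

T = −(ħ²/2m) d²/dx², so ⟨T⟩ = −(ħ²/2m) ∫ ψ*·ψ'' dx / ∫|ψ|² dx; with m = 1.52.
Expand each integrand as polynomial × e^(−2ax²) and use ∫x^(2j)·e^(−2ax²) dx = (2j−1)!!/(4a)^j · √(π/(2a)), odd powers → 0; here √(π/(2a)) = 0.82284. Differentiate with the product rule, d/dx e^(−ax²) = −2ax·e^(−ax²).
State is unnormalized: ∫|ψ|² dx = 0.59651, and ∫ψ*·(−ħ²/2m · ψ'') dx = 1.0369, so ⟨T⟩ = 1.0369 / 0.59651.
⟨T⟩ = 1.7384.

1.74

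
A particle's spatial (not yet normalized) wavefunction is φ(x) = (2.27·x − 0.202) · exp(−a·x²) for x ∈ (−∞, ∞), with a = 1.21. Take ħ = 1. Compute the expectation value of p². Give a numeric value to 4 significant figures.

3.541

p² φ = −ħ² d²φ/dx²; ⟨p²⟩ = −ħ² ∫ φ*·φ'' dx / ∫|φ|² dx.
Expand each integrand as polynomial × e^(−2ax²) and use ∫x^(2j)·e^(−2ax²) dx = (2j−1)!!/(4a)^j · √(π/(2a)), odd powers → 0; here √(π/(2a)) = 1.1394. Differentiate with the product rule, d/dx e^(−ax²) = −2ax·e^(−ax²).
State is unnormalized: ∫|φ|² dx = 1.2595, and ∫φ*·(−ħ² φ'') dx = 4.4596, so ⟨p²⟩ = 4.4596 / 1.2595.
⟨p²⟩ = 3.5407.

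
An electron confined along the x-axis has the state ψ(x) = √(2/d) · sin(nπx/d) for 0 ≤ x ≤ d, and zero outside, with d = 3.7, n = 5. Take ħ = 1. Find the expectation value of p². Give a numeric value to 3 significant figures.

p² ψ = −ħ² d²ψ/dx²; ⟨p²⟩ = −ħ² ∫ ψ*·ψ'' dx.
d/dx sin(nπx/d) = (nπ/d)·cos(nπx/d) and d²/dx² sin(nπx/d) = −(nπ/d)²·sin(nπx/d); on 0 ≤ x ≤ d, ∫sin²(nπx/d) dx = d/2 and ∫sin(nπx/d)·cos(nπx/d) dx = 0.
⟨p²⟩ = 18.023.

18.0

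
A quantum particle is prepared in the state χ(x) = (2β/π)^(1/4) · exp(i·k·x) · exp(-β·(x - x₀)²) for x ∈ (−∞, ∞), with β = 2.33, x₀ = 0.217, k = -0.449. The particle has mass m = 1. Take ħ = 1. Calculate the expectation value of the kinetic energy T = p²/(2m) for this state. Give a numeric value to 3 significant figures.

1.27

T = −(ħ²/2m) d²/dx², so ⟨T⟩ = −(ħ²/2m) ∫ χ*·χ'' dx; with m = 1.
Gaussian moments (u = x − x₀): ∫u^(2j)·e^(−2βu²) du = (2j−1)!!/(4β)^j · √(π/(2β)), odd powers integrate to 0; here √(π/(2β)) = 0.82107. Derivatives: χ′ = (ik − 2βu)·χ, χ″ = ((ik − 2βu)² − 2β)·χ; the odd-in-u pieces drop out.
⟨T⟩ = 1.2658.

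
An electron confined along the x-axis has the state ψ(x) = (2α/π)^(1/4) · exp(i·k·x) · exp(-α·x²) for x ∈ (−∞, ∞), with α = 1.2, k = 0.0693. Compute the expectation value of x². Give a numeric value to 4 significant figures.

⟨x²⟩ = ∫ x²·|ψ|² dx (integrals over the domain).
Gaussian moments: ∫x^(2j)·e^(−2αx²) dx = (2j−1)!!/(4α)^j · √(π/(2α)), odd powers integrate to 0; here √(π/(2α)) = 1.1441.
⟨x²⟩ = 0.20833.

0.2083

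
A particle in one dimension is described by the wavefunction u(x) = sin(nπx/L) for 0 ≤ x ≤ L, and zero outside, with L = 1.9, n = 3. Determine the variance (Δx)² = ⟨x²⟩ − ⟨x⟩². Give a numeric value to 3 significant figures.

0.281

Compute ⟨x⟩ and ⟨x²⟩ separately, then (Δx)² = ⟨x²⟩ − ⟨x⟩².
With sin²θ = (1 − cos2θ)/2 on 0 ≤ x ≤ L: ∫sin²(nπx/L) dx = L/2, ∫x·sin²(nπx/L) dx = L²/4, ∫x²·sin²(nπx/L) dx = L³·(1/6 − 1/(4n²π²)); higher powers xᵏ the same way, integrating xᵏ·cos(2nπx/L) by parts.
Normalization: ∫|u|² dx = 0.95000.
⟨x⟩ = 0.95000 and ⟨x²⟩ = 1.1830.
(Δx)² = 1.1830 − (0.95000)² = 0.28051.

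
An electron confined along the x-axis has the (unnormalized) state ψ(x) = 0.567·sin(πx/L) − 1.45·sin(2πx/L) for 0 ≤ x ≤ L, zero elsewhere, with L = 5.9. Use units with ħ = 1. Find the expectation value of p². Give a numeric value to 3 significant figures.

1.02

p² ψ = −ħ² d²ψ/dx²; ⟨p²⟩ = −ħ² ∫ ψ*·ψ'' dx / ∫|ψ|² dx.
d²/dx² sin(jπx/L) = −(jπ/L)²·sin(jπx/L); on 0 ≤ x ≤ L, ∫sin²(jπx/L) dx = L/2 and ∫sin(jπx/L)·sin(lπx/L) dx = 0 for j ≠ l, so only diagonal terms survive in ∫|ψ|² and ∫ψ·ψ″; ∫ψ·ψ′ dx = [ψ²/2] between the walls = 0.
State is unnormalized: ∫|ψ|² dx = 7.1508, and ∫ψ*·(−ħ² ψ'') dx = 7.3031, so ⟨p²⟩ = 7.3031 / 7.1508.
⟨p²⟩ = 1.0213.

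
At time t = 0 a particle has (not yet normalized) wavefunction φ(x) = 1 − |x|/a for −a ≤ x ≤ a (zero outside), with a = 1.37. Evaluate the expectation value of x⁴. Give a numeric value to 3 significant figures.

0.101

⟨x⁴⟩ = ∫ x⁴·|φ|² dx / ∫|φ|² dx (integrals over the domain).
φ is even, so ∫ over [−a, a] = 2∫₀ᵃ with φ = 1 − x/a there: ∫₀ᵃ (1 − x/a)² dx = a/3, ∫₀ᵃ x²(1 − x/a)² dx = a³/30, ∫₀ᵃ x⁴(1 − x/a)² dx = a⁵/105.
State is unnormalized: ∫|φ|² dx = 0.91333, and ∫φ*·x⁴·φ dx = 0.091927, so ⟨x⁴⟩ = 0.091927 / 0.91333.
⟨x⁴⟩ = 0.10065.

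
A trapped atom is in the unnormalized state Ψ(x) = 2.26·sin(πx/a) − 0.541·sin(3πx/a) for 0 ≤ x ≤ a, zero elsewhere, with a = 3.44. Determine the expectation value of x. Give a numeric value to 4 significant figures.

1.720

⟨x⟩ = ∫ x·|Ψ|² dx / ∫|Ψ|² dx (integrals over the domain).
On 0 ≤ x ≤ a (j ≠ l): ∫sin²(jπx/a) dx = a/2, ∫sin(jπx/a)·sin(lπx/a) dx = 0; diagonal moments ∫x·sin²(jπx/a) dx = a²/4, ∫x²·sin²(jπx/a) dx = a³·(1/6 − 1/(4j²π²)); cross terms ∫x·sin(jπx/a)·sin(lπx/a) dx = 0 for j + l even and −4jla²/(π²(j² − l²)²) for j + l odd, ∫x²·sin(jπx/a)·sin(lπx/a) dx = (−1)^(j+l)·4jla³/(π²(j² − l²)²); higher powers the same way via product-to-sum and parts.
State is unnormalized: ∫|Ψ|² dx = 9.2885, and ∫Ψ*·x·Ψ dx = 15.976, so ⟨x⟩ = 15.976 / 9.2885.
⟨x⟩ = 1.7200.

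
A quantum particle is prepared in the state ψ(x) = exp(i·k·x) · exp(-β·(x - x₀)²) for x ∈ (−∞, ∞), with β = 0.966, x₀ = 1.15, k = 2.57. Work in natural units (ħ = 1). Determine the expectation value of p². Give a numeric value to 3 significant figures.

p² ψ = −ħ² d²ψ/dx²; ⟨p²⟩ = −ħ² ∫ ψ*·ψ'' dx / ∫|ψ|² dx.
Gaussian moments (u = x − x₀): ∫u^(2j)·e^(−2βu²) du = (2j−1)!!/(4β)^j · √(π/(2β)), odd powers integrate to 0; here √(π/(2β)) = 1.2752. Derivatives: ψ′ = (ik − 2βu)·ψ, ψ″ = ((ik − 2βu)² − 2β)·ψ; the odd-in-u pieces drop out.
State is unnormalized: ∫|ψ|² dx = 1.2752, and ∫ψ*·(−ħ² ψ'') dx = 9.6543, so ⟨p²⟩ = 9.6543 / 1.2752.
⟨p²⟩ = 7.5709.

7.57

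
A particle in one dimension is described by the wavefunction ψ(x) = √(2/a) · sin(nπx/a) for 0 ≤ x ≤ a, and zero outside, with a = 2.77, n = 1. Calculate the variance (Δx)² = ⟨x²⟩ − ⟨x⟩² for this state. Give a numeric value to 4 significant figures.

0.2507

Compute ⟨x⟩ and ⟨x²⟩ separately, then (Δx)² = ⟨x²⟩ − ⟨x⟩².
With sin²θ = (1 − cos2θ)/2 on 0 ≤ x ≤ a: ∫sin²(nπx/a) dx = a/2, ∫x·sin²(nπx/a) dx = a²/4, ∫x²·sin²(nπx/a) dx = a³·(1/6 − 1/(4n²π²)); higher powers xᵏ the same way, integrating xᵏ·cos(2nπx/a) by parts.
⟨x⟩ = 1.3850 and ⟨x²⟩ = 2.1689.
(Δx)² = 2.1689 − (1.3850)² = 0.25069.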